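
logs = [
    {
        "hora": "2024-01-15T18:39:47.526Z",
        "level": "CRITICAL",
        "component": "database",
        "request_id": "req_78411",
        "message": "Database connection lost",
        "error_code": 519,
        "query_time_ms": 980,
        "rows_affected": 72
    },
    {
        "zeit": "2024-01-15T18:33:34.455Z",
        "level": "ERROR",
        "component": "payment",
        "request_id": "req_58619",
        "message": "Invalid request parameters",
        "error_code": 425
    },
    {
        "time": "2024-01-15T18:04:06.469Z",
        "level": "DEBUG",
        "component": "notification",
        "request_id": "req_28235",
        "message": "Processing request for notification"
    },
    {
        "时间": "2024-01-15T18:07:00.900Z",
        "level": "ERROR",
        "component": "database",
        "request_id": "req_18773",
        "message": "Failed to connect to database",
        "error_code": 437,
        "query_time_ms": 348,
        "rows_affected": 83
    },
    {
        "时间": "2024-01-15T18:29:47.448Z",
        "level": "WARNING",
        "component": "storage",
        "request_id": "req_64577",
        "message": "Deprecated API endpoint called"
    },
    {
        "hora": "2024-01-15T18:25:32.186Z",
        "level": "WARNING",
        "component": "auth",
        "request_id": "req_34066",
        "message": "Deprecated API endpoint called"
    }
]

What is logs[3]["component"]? "database"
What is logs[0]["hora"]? "2024-01-15T18:39:47.526Z"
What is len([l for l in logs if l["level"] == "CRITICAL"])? 1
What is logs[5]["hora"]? "2024-01-15T18:25:32.186Z"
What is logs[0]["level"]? "CRITICAL"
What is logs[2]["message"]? "Processing request for notification"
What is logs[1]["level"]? "ERROR"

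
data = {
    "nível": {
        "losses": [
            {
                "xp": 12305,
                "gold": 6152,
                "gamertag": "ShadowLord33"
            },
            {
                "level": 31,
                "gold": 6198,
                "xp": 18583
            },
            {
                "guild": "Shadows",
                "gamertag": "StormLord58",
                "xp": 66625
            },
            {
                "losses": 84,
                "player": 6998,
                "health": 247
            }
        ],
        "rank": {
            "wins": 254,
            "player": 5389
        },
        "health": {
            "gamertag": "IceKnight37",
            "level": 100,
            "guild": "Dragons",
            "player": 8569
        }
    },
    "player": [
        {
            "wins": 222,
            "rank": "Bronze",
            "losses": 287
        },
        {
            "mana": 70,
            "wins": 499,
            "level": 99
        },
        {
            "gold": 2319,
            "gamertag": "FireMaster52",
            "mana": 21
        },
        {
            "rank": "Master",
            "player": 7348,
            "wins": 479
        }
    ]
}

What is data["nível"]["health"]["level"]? 100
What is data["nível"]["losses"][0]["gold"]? 6152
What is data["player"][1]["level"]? 99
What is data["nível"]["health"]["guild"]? "Dragons"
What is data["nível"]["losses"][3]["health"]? 247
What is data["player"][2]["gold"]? 2319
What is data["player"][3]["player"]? 7348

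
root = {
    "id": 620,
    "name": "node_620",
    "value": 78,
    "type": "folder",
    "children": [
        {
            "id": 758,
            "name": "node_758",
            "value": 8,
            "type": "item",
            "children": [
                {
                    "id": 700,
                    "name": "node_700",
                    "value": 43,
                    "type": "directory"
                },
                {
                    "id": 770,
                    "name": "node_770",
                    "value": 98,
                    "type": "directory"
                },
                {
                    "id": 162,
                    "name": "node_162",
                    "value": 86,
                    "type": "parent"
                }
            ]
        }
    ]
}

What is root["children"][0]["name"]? "node_758"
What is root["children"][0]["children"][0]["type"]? "directory"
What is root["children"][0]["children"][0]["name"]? "node_700"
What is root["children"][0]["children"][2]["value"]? 86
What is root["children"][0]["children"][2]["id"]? 162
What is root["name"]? "node_620"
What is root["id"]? 620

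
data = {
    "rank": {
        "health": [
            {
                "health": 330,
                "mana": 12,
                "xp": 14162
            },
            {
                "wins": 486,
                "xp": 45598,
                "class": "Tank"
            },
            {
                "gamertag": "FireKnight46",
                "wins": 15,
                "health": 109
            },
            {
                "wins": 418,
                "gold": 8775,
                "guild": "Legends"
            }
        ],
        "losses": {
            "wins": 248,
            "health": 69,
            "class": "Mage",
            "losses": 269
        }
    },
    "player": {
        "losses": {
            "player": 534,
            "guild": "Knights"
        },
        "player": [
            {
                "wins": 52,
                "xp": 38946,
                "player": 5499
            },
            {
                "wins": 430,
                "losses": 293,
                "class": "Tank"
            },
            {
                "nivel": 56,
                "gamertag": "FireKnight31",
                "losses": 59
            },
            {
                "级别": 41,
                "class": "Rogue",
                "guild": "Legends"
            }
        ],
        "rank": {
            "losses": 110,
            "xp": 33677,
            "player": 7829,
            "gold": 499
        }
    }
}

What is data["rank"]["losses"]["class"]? "Mage"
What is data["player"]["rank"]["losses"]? 110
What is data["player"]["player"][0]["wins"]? 52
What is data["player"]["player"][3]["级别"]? 41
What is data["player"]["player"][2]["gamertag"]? "FireKnight31"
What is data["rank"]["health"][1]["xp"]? 45598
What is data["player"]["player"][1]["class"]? "Tank"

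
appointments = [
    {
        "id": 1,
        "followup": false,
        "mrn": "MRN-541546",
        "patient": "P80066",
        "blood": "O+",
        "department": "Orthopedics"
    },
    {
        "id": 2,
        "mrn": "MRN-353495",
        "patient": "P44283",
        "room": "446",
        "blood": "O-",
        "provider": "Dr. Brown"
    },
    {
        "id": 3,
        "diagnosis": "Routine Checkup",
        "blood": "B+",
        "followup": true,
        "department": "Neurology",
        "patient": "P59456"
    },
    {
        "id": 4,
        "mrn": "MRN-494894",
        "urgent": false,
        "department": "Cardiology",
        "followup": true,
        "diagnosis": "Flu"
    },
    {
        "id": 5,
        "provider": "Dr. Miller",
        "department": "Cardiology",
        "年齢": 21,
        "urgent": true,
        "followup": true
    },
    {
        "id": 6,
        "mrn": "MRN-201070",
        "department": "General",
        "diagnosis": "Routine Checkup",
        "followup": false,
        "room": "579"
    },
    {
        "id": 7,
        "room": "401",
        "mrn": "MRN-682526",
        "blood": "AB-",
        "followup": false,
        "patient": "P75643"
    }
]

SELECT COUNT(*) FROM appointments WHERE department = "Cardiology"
2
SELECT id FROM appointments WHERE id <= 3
[1, 2, 3]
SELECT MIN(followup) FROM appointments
False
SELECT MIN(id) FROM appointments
1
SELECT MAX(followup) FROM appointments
True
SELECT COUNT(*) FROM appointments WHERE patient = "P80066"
1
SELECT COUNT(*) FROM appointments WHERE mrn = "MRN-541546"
1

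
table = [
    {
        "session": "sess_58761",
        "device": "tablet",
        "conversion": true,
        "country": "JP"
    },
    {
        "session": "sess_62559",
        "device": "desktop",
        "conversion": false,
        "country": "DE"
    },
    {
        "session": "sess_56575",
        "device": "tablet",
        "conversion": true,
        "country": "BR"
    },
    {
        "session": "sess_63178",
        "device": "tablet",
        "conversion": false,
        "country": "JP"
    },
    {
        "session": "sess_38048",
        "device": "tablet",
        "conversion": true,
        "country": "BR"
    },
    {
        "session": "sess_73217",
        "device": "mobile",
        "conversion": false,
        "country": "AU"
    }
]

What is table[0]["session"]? "sess_58761"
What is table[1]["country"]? "DE"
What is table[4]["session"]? "sess_38048"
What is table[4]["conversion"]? True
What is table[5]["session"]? "sess_73217"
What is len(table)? 6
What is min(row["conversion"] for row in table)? False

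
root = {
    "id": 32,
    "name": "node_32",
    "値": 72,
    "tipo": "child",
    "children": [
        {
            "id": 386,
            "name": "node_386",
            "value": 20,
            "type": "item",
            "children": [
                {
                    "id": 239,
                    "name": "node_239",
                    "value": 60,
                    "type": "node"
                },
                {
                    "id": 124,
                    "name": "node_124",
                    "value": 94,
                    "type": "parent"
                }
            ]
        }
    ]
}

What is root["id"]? 32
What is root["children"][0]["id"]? 386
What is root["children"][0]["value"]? 20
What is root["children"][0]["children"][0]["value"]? 60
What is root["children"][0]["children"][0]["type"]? "node"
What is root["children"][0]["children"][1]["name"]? "node_124"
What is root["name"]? "node_32"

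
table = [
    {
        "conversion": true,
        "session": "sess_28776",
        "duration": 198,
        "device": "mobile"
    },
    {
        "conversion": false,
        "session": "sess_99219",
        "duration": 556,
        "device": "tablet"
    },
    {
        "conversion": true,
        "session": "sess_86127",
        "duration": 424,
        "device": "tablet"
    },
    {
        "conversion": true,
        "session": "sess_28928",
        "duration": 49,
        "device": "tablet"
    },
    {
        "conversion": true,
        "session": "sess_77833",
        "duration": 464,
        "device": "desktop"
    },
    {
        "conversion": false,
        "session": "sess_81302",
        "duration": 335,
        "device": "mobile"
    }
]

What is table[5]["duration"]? 335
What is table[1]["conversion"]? False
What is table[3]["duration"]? 49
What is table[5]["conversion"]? False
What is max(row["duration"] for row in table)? 556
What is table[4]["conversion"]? True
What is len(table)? 6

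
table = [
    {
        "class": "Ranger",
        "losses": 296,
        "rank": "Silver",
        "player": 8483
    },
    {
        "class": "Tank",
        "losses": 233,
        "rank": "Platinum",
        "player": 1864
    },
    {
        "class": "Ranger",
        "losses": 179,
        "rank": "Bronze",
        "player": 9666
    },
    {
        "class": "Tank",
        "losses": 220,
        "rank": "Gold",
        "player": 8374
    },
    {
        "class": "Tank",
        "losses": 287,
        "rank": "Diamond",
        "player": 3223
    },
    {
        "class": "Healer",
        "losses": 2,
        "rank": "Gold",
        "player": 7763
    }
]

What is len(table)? 6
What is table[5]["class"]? "Healer"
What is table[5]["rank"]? "Gold"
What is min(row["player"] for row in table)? 1864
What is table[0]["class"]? "Ranger"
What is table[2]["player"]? 9666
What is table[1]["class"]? "Tank"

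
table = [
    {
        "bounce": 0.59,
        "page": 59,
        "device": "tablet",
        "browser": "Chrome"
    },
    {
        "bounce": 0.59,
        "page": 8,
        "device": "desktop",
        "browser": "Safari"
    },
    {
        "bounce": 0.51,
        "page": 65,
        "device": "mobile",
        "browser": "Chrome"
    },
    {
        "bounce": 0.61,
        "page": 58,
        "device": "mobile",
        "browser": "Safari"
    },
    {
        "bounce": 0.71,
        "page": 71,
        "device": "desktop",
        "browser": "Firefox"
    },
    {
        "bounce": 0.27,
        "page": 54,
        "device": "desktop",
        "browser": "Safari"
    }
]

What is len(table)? 6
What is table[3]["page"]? 58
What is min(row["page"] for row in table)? 8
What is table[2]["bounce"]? 0.51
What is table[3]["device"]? "mobile"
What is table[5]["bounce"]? 0.27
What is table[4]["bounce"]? 0.71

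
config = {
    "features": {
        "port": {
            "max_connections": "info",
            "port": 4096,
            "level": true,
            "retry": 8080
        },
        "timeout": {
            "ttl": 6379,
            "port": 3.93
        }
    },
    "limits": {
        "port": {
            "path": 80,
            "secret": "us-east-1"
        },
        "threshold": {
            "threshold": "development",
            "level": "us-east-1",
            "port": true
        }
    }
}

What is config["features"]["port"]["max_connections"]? "info"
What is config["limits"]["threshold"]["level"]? "us-east-1"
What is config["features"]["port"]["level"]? True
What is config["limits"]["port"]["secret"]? "us-east-1"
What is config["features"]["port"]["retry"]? 8080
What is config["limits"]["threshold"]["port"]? True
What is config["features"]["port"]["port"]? 4096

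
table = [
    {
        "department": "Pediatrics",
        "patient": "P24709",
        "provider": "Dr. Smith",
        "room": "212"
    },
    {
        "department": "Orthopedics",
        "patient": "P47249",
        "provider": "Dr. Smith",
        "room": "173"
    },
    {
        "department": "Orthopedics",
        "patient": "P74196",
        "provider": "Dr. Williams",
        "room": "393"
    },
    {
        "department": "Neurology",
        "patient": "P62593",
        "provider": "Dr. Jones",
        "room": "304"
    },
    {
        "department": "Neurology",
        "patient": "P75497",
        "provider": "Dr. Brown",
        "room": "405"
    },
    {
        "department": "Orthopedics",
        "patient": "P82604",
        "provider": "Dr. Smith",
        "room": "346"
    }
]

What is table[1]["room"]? "173"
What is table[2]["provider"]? "Dr. Williams"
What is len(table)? 6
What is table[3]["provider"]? "Dr. Jones"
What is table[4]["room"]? "405"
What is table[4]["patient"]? "P75497"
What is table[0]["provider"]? "Dr. Smith"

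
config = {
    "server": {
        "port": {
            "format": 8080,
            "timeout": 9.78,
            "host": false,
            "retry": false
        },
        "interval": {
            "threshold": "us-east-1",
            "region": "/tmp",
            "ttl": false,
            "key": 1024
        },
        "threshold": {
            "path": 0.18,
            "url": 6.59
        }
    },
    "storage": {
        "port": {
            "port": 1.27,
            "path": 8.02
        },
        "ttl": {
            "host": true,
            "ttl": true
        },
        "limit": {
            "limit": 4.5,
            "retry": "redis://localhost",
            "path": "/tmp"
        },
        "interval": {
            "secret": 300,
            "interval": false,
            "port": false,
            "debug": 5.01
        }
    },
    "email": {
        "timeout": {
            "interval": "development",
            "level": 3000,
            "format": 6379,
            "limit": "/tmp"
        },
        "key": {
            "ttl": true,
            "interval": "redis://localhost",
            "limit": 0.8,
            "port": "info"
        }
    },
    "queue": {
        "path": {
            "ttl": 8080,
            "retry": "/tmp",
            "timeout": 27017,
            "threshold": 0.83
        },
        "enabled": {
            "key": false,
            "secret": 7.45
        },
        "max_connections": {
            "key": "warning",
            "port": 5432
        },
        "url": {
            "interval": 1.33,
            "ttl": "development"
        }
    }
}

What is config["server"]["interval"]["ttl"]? False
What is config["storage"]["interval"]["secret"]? 300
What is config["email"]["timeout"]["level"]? 3000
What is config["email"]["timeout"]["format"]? 6379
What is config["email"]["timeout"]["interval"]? "development"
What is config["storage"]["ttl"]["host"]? True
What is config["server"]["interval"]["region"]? "/tmp"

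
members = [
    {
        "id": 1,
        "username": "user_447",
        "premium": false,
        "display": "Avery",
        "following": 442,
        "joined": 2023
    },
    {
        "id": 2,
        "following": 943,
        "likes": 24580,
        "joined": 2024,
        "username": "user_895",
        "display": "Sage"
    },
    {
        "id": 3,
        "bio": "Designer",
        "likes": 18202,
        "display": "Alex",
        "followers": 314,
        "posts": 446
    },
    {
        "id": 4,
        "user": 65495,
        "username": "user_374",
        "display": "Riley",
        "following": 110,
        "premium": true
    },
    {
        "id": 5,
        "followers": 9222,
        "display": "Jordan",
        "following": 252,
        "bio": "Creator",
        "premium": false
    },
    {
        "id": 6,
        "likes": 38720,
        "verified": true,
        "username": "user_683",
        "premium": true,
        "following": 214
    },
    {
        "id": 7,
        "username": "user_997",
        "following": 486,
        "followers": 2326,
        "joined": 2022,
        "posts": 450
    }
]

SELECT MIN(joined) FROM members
2022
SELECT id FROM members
[1, 2, 3, 4, 5, 6, 7]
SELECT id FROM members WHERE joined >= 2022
[1, 2, 7]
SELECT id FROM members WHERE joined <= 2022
[7]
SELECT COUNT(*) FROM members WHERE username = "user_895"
1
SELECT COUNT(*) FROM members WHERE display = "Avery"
1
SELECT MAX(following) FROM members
943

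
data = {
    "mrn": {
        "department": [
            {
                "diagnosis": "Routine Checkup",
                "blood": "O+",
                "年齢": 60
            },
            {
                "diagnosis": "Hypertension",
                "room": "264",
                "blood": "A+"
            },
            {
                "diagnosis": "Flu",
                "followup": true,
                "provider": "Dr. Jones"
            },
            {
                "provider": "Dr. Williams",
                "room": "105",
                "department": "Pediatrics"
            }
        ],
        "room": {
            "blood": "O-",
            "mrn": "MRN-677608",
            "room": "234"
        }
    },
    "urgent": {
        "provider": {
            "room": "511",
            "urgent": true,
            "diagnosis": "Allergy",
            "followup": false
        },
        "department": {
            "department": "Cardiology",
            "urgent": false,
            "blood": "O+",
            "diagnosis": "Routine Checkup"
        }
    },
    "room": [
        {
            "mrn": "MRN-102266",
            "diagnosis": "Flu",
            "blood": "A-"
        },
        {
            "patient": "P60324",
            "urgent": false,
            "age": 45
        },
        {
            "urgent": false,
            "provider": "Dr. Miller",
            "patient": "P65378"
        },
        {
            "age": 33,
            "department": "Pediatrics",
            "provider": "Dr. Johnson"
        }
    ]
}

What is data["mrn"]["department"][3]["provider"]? "Dr. Williams"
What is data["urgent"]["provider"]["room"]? "511"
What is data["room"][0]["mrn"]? "MRN-102266"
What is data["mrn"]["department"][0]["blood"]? "O+"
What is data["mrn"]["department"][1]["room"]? "264"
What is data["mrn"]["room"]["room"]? "234"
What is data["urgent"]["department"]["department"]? "Cardiology"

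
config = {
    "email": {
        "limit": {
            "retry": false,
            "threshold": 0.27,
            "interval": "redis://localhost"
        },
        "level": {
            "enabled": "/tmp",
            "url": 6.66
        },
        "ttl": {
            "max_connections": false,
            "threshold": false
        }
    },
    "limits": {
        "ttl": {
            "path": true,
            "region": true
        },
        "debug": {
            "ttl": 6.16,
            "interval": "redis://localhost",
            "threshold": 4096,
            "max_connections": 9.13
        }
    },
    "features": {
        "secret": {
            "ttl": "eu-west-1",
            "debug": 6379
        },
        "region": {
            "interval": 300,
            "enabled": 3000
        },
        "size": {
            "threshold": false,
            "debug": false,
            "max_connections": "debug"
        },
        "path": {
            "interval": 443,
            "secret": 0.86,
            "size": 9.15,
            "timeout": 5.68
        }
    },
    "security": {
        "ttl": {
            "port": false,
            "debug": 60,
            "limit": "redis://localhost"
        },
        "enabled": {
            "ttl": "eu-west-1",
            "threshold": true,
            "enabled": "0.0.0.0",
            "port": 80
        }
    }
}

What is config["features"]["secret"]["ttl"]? "eu-west-1"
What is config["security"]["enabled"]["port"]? 80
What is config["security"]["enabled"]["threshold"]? True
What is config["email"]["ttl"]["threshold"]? False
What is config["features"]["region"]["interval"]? 300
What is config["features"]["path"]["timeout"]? 5.68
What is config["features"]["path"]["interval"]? 443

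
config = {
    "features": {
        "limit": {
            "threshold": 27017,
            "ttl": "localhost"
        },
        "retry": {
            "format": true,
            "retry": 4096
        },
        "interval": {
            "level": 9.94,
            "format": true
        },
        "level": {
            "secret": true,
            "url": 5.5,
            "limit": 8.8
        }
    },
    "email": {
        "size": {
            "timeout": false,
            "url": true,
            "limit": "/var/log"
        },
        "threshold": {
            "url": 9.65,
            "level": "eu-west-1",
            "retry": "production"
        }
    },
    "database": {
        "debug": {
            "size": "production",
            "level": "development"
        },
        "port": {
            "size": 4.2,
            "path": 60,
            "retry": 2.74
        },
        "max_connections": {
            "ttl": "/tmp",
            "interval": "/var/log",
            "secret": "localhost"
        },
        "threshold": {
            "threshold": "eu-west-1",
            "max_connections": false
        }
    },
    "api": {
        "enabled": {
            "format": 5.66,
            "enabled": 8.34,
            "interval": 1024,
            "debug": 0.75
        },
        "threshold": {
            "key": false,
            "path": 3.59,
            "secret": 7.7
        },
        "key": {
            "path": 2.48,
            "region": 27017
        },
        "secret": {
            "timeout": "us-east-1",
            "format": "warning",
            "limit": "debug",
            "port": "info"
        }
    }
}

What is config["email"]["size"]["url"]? True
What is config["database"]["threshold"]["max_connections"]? False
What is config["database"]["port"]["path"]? 60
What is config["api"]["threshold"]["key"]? False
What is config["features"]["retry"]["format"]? True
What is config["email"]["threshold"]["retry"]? "production"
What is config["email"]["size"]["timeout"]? False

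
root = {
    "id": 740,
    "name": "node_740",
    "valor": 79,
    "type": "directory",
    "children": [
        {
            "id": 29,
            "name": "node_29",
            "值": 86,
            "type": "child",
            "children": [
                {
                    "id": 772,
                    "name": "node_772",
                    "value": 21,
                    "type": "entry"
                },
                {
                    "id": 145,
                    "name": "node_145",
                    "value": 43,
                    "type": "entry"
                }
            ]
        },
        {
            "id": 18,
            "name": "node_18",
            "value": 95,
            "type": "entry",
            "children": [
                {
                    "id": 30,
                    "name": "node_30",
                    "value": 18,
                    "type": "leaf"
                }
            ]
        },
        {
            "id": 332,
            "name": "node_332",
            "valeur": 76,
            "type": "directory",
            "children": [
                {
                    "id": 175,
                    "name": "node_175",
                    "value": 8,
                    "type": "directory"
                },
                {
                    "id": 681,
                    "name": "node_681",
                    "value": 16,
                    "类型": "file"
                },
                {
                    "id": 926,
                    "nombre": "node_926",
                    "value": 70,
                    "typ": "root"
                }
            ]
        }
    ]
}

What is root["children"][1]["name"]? "node_18"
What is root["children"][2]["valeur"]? 76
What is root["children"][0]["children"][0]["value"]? 21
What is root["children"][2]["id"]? 332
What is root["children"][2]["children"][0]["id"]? 175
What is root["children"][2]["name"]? "node_332"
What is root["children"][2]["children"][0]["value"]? 8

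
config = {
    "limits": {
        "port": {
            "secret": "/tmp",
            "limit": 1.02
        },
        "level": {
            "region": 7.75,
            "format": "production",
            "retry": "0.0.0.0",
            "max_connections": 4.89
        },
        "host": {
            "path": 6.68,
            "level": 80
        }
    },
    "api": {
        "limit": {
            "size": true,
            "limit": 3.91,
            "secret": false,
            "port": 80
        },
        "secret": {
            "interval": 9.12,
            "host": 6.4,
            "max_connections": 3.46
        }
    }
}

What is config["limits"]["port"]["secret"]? "/tmp"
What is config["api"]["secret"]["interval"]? 9.12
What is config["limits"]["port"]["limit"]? 1.02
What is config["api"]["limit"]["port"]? 80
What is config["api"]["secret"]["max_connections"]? 3.46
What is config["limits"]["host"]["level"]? 80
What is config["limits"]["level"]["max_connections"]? 4.89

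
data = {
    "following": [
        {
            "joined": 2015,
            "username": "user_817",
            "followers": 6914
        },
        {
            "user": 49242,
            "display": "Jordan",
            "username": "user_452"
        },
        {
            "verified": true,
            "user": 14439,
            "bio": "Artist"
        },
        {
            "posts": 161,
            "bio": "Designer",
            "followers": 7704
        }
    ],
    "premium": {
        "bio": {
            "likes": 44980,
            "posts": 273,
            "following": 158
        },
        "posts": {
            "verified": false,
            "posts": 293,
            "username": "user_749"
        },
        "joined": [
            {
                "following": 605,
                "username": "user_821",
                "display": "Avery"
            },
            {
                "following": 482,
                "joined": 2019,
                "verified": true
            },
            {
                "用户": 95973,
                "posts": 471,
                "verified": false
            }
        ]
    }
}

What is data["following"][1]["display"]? "Jordan"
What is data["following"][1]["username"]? "user_452"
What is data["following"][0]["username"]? "user_817"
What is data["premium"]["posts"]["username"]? "user_749"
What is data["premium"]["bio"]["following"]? 158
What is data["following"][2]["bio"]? "Artist"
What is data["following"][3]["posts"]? 161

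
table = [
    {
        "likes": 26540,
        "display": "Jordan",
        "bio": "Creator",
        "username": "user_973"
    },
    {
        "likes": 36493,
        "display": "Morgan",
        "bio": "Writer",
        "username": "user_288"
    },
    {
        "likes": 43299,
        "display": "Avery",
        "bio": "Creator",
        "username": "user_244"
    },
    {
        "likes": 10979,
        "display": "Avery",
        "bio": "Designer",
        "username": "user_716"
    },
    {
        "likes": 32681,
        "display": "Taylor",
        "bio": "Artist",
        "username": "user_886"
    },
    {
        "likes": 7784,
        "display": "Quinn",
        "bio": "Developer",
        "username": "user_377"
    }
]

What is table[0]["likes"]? 26540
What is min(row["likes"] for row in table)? 7784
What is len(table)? 6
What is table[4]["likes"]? 32681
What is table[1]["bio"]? "Writer"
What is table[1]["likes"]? 36493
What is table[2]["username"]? "user_244"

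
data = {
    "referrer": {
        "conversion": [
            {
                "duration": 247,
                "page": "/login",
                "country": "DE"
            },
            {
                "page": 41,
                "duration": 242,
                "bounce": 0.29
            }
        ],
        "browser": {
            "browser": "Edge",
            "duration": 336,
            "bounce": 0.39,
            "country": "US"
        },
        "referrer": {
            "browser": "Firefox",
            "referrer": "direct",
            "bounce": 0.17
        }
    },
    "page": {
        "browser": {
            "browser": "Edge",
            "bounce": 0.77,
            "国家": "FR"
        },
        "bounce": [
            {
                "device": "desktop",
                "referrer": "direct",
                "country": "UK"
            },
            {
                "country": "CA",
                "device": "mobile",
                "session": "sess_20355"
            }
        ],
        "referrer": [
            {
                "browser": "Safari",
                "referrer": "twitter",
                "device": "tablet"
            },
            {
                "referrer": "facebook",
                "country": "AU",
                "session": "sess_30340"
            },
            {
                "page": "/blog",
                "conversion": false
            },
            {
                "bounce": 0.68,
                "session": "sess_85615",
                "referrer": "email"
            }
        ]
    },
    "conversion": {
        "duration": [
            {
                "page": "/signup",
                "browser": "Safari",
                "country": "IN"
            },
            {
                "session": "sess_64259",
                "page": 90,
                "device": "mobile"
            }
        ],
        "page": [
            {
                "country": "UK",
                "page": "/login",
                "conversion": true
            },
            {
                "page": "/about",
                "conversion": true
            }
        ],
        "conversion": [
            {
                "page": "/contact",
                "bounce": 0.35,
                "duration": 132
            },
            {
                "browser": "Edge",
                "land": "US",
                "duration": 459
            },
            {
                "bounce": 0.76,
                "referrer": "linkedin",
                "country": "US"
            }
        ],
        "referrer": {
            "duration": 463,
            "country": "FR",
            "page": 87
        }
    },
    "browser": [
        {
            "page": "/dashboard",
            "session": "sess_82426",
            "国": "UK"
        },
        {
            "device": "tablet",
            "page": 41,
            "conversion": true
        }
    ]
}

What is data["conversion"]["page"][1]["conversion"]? True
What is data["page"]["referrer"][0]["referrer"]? "twitter"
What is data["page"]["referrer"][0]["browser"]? "Safari"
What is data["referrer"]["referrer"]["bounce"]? 0.17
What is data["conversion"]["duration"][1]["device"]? "mobile"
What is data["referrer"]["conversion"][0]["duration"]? 247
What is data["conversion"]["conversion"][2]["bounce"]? 0.76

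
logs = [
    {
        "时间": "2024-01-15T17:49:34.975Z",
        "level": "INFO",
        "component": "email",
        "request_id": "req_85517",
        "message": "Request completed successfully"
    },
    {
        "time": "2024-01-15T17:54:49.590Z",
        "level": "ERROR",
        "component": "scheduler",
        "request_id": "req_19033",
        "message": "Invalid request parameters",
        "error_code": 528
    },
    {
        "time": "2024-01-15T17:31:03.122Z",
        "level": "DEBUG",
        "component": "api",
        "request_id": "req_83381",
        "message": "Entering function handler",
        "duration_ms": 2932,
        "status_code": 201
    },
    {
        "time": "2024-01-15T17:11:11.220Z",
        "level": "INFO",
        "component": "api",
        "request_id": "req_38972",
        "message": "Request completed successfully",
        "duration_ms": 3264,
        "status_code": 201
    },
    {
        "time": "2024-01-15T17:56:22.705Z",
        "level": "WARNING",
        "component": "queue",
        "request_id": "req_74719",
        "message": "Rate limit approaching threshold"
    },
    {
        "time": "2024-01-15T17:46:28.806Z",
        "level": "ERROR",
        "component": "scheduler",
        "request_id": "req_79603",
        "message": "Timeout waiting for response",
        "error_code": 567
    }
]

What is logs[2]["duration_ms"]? 2932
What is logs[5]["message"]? "Timeout waiting for response"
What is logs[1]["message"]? "Invalid request parameters"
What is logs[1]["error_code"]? 528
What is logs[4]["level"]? "WARNING"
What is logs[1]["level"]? "ERROR"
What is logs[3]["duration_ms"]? 3264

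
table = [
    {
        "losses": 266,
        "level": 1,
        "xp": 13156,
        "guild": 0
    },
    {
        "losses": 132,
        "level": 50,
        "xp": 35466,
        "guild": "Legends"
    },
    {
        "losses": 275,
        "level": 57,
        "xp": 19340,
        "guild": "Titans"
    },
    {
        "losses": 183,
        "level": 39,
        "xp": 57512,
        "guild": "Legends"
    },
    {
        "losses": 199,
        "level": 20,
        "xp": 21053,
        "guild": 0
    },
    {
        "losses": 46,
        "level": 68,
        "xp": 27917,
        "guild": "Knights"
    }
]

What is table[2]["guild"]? "Titans"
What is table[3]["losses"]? 183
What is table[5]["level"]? 68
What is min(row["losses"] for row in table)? 46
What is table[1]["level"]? 50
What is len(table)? 6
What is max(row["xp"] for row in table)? 57512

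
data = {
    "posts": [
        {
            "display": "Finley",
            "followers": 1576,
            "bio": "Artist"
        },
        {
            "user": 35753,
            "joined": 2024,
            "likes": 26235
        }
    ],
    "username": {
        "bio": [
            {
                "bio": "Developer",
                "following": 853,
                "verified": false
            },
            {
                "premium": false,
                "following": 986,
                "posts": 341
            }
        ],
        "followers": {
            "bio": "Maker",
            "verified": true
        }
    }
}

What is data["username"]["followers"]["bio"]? "Maker"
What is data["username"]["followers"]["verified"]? True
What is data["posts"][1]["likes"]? 26235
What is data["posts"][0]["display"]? "Finley"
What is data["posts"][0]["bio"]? "Artist"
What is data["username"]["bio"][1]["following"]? 986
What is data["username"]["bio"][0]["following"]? 853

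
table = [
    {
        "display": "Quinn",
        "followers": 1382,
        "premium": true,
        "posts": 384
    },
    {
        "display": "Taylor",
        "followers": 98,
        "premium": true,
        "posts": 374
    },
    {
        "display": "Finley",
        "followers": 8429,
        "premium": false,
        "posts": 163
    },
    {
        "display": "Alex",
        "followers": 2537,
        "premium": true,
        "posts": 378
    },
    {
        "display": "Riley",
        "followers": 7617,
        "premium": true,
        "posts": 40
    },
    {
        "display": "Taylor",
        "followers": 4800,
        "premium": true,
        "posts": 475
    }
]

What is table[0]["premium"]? True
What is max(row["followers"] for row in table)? 8429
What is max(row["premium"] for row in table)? True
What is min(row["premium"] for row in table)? False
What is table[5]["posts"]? 475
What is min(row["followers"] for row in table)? 98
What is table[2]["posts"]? 163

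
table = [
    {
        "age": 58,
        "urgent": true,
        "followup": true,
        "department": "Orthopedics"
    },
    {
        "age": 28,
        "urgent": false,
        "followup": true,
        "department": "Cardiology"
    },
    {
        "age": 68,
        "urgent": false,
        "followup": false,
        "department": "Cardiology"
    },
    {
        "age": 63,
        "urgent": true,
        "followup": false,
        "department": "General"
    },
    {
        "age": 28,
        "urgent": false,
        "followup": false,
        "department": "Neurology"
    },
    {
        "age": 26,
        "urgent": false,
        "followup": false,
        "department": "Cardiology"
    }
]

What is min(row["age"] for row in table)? 26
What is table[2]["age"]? 68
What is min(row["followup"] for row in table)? False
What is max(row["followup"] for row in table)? True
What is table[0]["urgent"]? True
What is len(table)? 6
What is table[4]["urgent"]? False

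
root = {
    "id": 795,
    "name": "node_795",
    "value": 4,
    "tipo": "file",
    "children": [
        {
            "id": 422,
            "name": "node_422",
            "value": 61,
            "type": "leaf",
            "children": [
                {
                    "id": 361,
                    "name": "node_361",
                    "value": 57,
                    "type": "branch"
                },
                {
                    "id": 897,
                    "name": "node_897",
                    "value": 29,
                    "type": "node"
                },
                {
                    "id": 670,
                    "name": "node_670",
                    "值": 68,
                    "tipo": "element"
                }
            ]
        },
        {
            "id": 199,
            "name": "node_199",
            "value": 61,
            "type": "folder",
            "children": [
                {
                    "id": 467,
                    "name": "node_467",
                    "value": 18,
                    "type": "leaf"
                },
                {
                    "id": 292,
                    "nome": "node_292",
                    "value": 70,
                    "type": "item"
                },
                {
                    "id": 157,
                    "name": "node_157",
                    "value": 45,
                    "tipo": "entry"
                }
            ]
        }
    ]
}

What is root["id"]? 795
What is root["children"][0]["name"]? "node_422"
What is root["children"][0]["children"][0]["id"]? 361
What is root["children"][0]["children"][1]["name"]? "node_897"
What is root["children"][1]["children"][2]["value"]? 45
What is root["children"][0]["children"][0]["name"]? "node_361"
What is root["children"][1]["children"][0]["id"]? 467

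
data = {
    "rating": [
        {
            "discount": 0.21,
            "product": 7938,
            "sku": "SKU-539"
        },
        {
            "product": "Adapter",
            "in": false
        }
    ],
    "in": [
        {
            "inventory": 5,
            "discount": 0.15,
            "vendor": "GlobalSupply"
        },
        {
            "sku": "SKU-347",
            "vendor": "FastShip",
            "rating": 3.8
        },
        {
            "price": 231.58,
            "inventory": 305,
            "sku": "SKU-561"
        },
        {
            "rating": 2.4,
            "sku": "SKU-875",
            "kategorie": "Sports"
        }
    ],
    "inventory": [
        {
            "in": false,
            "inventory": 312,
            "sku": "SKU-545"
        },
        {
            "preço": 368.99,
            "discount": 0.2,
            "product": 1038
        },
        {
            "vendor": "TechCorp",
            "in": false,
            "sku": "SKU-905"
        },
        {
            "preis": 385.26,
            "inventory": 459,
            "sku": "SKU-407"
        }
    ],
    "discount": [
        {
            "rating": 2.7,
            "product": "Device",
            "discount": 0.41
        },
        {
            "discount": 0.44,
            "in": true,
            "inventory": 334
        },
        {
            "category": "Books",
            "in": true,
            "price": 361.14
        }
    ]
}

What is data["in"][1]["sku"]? "SKU-347"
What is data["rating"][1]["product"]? "Adapter"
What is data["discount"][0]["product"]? "Device"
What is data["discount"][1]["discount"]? 0.44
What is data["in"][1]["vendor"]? "FastShip"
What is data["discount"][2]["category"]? "Books"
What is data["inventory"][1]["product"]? 1038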